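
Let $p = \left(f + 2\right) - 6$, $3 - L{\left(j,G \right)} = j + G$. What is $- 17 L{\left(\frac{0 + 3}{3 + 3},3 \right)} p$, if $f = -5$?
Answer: $- \frac{153}{2} \approx -76.5$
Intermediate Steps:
$L{\left(j,G \right)} = 3 - G - j$ ($L{\left(j,G \right)} = 3 - \left(j + G\right) = 3 - \left(G + j\right) = 3 - G - j$)
$p = -9$ ($p = \left(-5 + 2\right) - 6 = -3 - 6 = -9$)
$- 17 L{\left(\frac{0 + 3}{3 + 3},3 \right)} p = - 17 \left(3 - 3 - \frac{0 + 3}{3 + 3}\right) \left(-9\right) = - 17 \left(3 - 3 - \frac{3}{6}\right) \left(-9\right) = - 17 \left(3 - 3 - 3 \cdot \frac{1}{6}\right) \left(-9\right) = - 17 \left(3 - 3 - \frac{1}{2}\right) \left(-9\right) = - 17 \left(\left(- \frac{1}{2}\right) \left(-9\right)\right) = \left(-17\right) \frac{9}{2} = - \frac{153}{2}$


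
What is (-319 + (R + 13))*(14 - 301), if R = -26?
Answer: 95284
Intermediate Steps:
(-319 + (R + 13))*(14 - 301) = (-319 + (-26 + 13))*(14 - 301) = (-319 - 13)*(-287) = -332*(-287) = 95284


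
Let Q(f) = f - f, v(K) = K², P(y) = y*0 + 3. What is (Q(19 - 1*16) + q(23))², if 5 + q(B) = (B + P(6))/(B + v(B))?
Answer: 1868689/76176 ≈ 24.531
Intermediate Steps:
P(y) = 3 (P(y) = 0 + 3 = 3)
Q(f) = 0
q(B) = -5 + (3 + B)/(B + B²) (q(B) = -5 + (B + 3)/(B + B²) = -5 + (3 + B)/(B + B²))
(Q(19 - 1*16) + q(23))² = (0 + (3 - 5*23² - 4*23)/(23*(1 + 23)))² = (0 + (1/23)*(3 - 5*529 - 92)/24)² = (0 + (1/23)*(1/24)*(3 - 2645 - 92))² = (0 + (1/23)*(1/24)*(-2734))² = (0 - 1367/276)² = (-1367/276)² = 1868689/76176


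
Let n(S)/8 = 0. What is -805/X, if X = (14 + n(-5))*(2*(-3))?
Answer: 115/12 ≈ 9.5833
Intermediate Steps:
n(S) = 0 (n(S) = 8*0 = 0)
X = -84 (X = (14 + 0)*(2*(-3)) = 14*(-6) = -84)
-805/X = -805/(-84) = -805*(-1/84) = 115/12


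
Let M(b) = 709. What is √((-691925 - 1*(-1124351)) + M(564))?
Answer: √433135 ≈ 658.13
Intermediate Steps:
√((-691925 - 1*(-1124351)) + M(564)) = √((-691925 - 1*(-1124351)) + 709) = √((-691925 + 1124351) + 709) = √(432426 + 709) = √433135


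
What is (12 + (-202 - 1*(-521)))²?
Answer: 109561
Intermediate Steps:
(12 + (-202 - 1*(-521)))² = (12 + (-202 + 521))² = (12 + 319)² = 331² = 109561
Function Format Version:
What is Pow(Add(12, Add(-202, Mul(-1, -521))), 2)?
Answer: 109561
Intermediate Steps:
Pow(Add(12, Add(-202, Mul(-1, -521))), 2) = Pow(Add(12, Add(-202, 521)), 2) = Pow(Add(12, 319), 2) = Pow(331, 2) = 109561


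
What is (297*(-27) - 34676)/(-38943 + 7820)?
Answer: 42695/31123 ≈ 1.3718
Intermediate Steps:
(297*(-27) - 34676)/(-38943 + 7820) = (-8019 - 34676)/(-31123) = -42695*(-1/31123) = 42695/31123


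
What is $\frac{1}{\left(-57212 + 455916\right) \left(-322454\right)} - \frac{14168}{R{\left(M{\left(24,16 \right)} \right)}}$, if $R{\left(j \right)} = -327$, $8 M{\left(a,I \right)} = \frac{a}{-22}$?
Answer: $\frac{1821490496159161}{42040329774432} \approx 43.327$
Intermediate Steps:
$M{\left(a,I \right)} = - \frac{a}{176}$ ($M{\left(a,I \right)} = \frac{a \frac{1}{-22}}{8} = \frac{a \left(- \frac{1}{22}\right)}{8} = \frac{\left(- \frac{1}{22}\right) a}{8} = - \frac{a}{176}$)
$\frac{1}{\left(-57212 + 455916\right) \left(-322454\right)} - \frac{14168}{R{\left(M{\left(24,16 \right)} \right)}} = \frac{1}{\left(-57212 + 455916\right) \left(-322454\right)} - \frac{14168}{-327} = \frac{1}{398704} \left(- \frac{1}{322454}\right) - - \frac{14168}{327} = \frac{1}{398704} \left(- \frac{1}{322454}\right) + \frac{14168}{327} = - \frac{1}{128563699616} + \frac{14168}{327} = \frac{1821490496159161}{42040329774432}$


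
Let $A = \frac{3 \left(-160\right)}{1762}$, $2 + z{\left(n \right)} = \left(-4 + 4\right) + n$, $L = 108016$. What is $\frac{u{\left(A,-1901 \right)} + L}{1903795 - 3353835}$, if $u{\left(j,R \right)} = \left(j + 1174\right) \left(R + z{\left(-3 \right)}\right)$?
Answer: $\frac{468936207}{319371310} \approx 1.4683$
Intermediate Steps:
$z{\left(n \right)} = -2 + n$ ($z{\left(n \right)} = -2 + \left(\left(-4 + 4\right) + n\right) = -2 + \left(0 + n\right) = -2 + n$)
$A = - \frac{240}{881}$ ($A = \left(-480\right) \frac{1}{1762} = - \frac{240}{881} \approx -0.27242$)
$u{\left(j,R \right)} = \left(-5 + R\right) \left(1174 + j\right)$ ($u{\left(j,R \right)} = \left(j + 1174\right) \left(R - 5\right) = \left(1174 + j\right) \left(R - 5\right) = \left(1174 + j\right) \left(-5 + R\right) = \left(-5 + R\right) \left(1174 + j\right)$)
$\frac{u{\left(A,-1901 \right)} + L}{1903795 - 3353835} = \frac{\left(-5870 - - \frac{1200}{881} + 1174 \left(-1901\right) - - \frac{456240}{881}\right) + 108016}{1903795 - 3353835} = \frac{\left(-5870 + \frac{1200}{881} - 2231774 + \frac{456240}{881}\right) + 108016}{-1450040} = \left(- \frac{1970906924}{881} + 108016\right) \left(- \frac{1}{1450040}\right) = \left(- \frac{1875744828}{881}\right) \left(- \frac{1}{1450040}\right) = \frac{468936207}{319371310}$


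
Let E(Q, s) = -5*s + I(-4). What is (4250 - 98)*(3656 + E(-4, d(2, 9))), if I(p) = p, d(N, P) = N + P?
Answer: 14934744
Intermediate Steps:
E(Q, s) = -4 - 5*s (E(Q, s) = -5*s - 4 = -4 - 5*s)
(4250 - 98)*(3656 + E(-4, d(2, 9))) = (4250 - 98)*(3656 + (-4 - 5*(2 + 9))) = 4152*(3656 + (-4 - 5*11)) = 4152*(3656 + (-4 - 55)) = 4152*(3656 - 59) = 4152*3597 = 14934744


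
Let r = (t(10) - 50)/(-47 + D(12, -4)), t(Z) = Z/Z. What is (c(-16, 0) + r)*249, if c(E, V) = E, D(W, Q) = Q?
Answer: -63661/17 ≈ -3744.8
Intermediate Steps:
t(Z) = 1
r = 49/51 (r = (1 - 50)/(-47 - 4) = -49/(-51) = -49*(-1/51) = 49/51 ≈ 0.96078)
(c(-16, 0) + r)*249 = (-16 + 49/51)*249 = -767/51*249 = -63661/17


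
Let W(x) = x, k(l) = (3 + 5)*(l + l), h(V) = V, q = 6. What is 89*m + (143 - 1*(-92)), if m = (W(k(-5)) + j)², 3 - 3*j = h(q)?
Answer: 584164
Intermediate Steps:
k(l) = 16*l (k(l) = 8*(2*l) = 16*l)
j = -1 (j = 1 - ⅓*6 = 1 - 2 = -1)
m = 6561 (m = (16*(-5) - 1)² = (-80 - 1)² = (-81)² = 6561)
89*m + (143 - 1*(-92)) = 89*6561 + (143 - 1*(-92)) = 583929 + (143 + 92) = 583929 + 235 = 584164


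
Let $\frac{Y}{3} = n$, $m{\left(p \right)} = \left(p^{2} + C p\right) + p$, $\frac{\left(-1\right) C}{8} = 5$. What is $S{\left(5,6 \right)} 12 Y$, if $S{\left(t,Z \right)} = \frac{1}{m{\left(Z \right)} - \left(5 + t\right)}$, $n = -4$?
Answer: $\frac{9}{13} \approx 0.69231$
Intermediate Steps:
$C = -40$ ($C = \left(-8\right) 5 = -40$)
$m{\left(p \right)} = p^{2} - 39 p$ ($m{\left(p \right)} = \left(p^{2} - 40 p\right) + p = p^{2} - 39 p$)
$S{\left(t,Z \right)} = \frac{1}{-5 - t + Z \left(-39 + Z\right)}$ ($S{\left(t,Z \right)} = \frac{1}{Z \left(-39 + Z\right) - \left(5 + t\right)} = \frac{1}{-5 - t + Z \left(-39 + Z\right)}$)
$Y = -12$ ($Y = 3 \left(-4\right) = -12$)
$S{\left(5,6 \right)} 12 Y = - \frac{1}{5 + 5 - 6 \left(-39 + 6\right)} 12 \left(-12\right) = - \frac{1}{5 + 5 - 6 \left(-33\right)} 12 \left(-12\right) = - \frac{1}{5 + 5 + 198} \cdot 12 \left(-12\right) = - \frac{1}{208} \cdot 12 \left(-12\right) = \left(-1\right) \frac{1}{208} \cdot 12 \left(-12\right) = \left(- \frac{1}{208}\right) 12 \left(-12\right) = \left(- \frac{3}{52}\right) \left(-12\right) = \frac{9}{13}$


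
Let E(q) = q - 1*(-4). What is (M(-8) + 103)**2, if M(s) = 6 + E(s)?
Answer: 11025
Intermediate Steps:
E(q) = 4 + q (E(q) = q + 4 = 4 + q)
M(s) = 10 + s (M(s) = 6 + (4 + s) = 10 + s)
(M(-8) + 103)**2 = ((10 - 8) + 103)**2 = (2 + 103)**2 = 105**2 = 11025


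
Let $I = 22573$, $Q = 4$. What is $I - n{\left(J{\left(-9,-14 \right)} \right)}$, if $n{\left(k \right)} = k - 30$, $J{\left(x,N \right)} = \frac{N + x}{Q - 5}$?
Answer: $22580$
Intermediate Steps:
$J{\left(x,N \right)} = - N - x$ ($J{\left(x,N \right)} = \frac{N + x}{4 - 5} = \frac{N + x}{-1} = \left(N + x\right) \left(-1\right) = - N - x$)
$n{\left(k \right)} = -30 + k$ ($n{\left(k \right)} = k - 30 = -30 + k$)
$I - n{\left(J{\left(-9,-14 \right)} \right)} = 22573 - \left(-30 - -23\right) = 22573 - \left(-30 + \left(14 + 9\right)\right) = 22573 - \left(-30 + 23\right) = 22573 - -7 = 22573 + 7 = 22580$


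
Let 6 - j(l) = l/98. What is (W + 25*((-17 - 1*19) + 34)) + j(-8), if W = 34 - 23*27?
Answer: -30915/49 ≈ -630.92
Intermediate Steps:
W = -587 (W = 34 - 621 = -587)
j(l) = 6 - l/98
(W + 25*((-17 - 1*19) + 34)) + j(-8) = (-587 + 25*((-17 - 1*19) + 34)) + (6 - 1/98*(-8)) = (-587 + 25*((-17 - 19) + 34)) + (6 + 4/49) = (-587 + 25*(-36 + 34)) + 298/49 = (-587 + 25*(-2)) + 298/49 = (-587 - 50) + 298/49 = -637 + 298/49 = -30915/49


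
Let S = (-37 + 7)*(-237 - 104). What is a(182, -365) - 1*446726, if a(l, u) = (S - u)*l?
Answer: 1481564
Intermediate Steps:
S = 10230 (S = -30*(-341) = 10230)
a(l, u) = l*(10230 - u) (a(l, u) = (10230 - u)*l = l*(10230 - u))
a(182, -365) - 1*446726 = 182*(10230 - 1*(-365)) - 1*446726 = 182*(10230 + 365) - 446726 = 182*10595 - 446726 = 1928290 - 446726 = 1481564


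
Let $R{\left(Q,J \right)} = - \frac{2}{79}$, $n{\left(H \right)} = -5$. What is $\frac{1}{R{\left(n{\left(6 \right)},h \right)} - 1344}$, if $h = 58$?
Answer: $- \frac{79}{106178} \approx -0.00074403$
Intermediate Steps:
$R{\left(Q,J \right)} = - \frac{2}{79}$ ($R{\left(Q,J \right)} = \left(-2\right) \frac{1}{79} = - \frac{2}{79}$)
$\frac{1}{R{\left(n{\left(6 \right)},h \right)} - 1344} = \frac{1}{- \frac{2}{79} - 1344} = \frac{1}{- \frac{106178}{79}} = - \frac{79}{106178}$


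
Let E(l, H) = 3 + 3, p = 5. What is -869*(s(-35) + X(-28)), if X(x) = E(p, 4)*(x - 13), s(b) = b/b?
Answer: 212905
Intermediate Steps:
s(b) = 1
E(l, H) = 6
X(x) = -78 + 6*x (X(x) = 6*(x - 13) = 6*(-13 + x) = -78 + 6*x)
-869*(s(-35) + X(-28)) = -869*(1 + (-78 + 6*(-28))) = -869*(1 + (-78 - 168)) = -869*(1 - 246) = -869*(-245) = 212905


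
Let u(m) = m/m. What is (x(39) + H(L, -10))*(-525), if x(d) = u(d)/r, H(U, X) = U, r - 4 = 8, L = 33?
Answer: -69475/4 ≈ -17369.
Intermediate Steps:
r = 12 (r = 4 + 8 = 12)
u(m) = 1
x(d) = 1/12
(x(39) + H(L, -10))*(-525) = (1/12 + 33)*(-525) = (397/12)*(-525) = -69475/4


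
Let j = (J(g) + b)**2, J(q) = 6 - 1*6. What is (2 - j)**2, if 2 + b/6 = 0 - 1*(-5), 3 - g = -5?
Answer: 103684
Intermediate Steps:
g = 8 (g = 3 - 1*(-5) = 3 + 5 = 8)
J(q) = 0 (J(q) = 6 - 6 = 0)
b = 18 (b = -12 + 6*(0 - 1*(-5)) = -12 + 6*(0 + 5) = -12 + 6*5 = -12 + 30 = 18)
j = 324 (j = (0 + 18)**2 = 18**2 = 324)
(2 - j)**2 = (2 - 1*324)**2 = (2 - 324)**2 = (-322)**2 = 103684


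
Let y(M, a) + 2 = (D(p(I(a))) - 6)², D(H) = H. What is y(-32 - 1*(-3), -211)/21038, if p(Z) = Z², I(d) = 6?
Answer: 449/10519 ≈ 0.042685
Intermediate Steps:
y(M, a) = 898 (y(M, a) = -2 + (6² - 6)² = -2 + (36 - 6)² = -2 + 30² = -2 + 900 = 898)
y(-32 - 1*(-3), -211)/21038 = 898/21038 = 898*(1/21038) = 449/10519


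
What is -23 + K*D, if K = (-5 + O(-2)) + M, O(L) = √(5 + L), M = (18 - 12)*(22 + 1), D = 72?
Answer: 9553 + 72*√3 ≈ 9677.7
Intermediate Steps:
M = 138 (M = 6*23 = 138)
K = 133 + √3 (K = (-5 + √(5 - 2)) + 138 = (-5 + √3) + 138 = 133 + √3 ≈ 134.73)
-23 + K*D = -23 + (133 + √3)*72 = -23 + (9576 + 72*√3) = 9553 + 72*√3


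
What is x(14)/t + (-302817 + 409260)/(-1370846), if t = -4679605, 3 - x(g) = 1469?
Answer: -496101534779/6415017795830 ≈ -0.077334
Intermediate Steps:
x(g) = -1466 (x(g) = 3 - 1*1469 = 3 - 1469 = -1466)
x(14)/t + (-302817 + 409260)/(-1370846) = -1466/(-4679605) + (-302817 + 409260)/(-1370846) = -1466*(-1/4679605) + 106443*(-1/1370846) = 1466/4679605 - 106443/1370846 = -496101534779/6415017795830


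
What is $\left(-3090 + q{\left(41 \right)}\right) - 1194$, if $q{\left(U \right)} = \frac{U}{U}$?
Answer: $-4283$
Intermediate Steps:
$q{\left(U \right)} = 1$
$\left(-3090 + q{\left(41 \right)}\right) - 1194 = \left(-3090 + 1\right) - 1194 = -3089 - 1194 = -4283$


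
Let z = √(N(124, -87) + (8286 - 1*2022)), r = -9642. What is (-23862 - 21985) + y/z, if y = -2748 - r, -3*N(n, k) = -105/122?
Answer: -45847 + 6894*√93237646/764243 ≈ -45760.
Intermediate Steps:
N(n, k) = 35/122 (N(n, k) = -(-35)/122 = -⅓*(-105/122) = 35/122)
y = 6894 (y = -2748 - 1*(-9642) = -2748 + 9642 = 6894)
z = √93237646/122 (z = √(35/122 + (8286 - 1*2022)) = √(35/122 + (8286 - 2022)) = √(35/122 + 6264) = √(764243/122) = √93237646/122 ≈ 79.147)
(-23862 - 21985) + y/z = (-23862 - 21985) + 6894/((√93237646/122)) = -45847 + 6894*(√93237646/764243) = -45847 + 6894*√93237646/764243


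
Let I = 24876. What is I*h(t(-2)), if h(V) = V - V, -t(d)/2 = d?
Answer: 0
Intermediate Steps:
t(d) = -2*d
h(V) = 0
I*h(t(-2)) = 24876*0 = 0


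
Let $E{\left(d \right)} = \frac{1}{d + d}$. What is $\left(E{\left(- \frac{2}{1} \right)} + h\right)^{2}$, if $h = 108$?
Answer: $\frac{185761}{16} \approx 11610.0$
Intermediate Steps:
$E{\left(d \right)} = \frac{1}{2 d}$
$\left(E{\left(- \frac{2}{1} \right)} + h\right)^{2} = \left(\frac{1}{2 \left(- \frac{2}{1}\right)} + 108\right)^{2} = \left(\frac{1}{2 \left(\left(-2\right) 1\right)} + 108\right)^{2} = \left(\frac{1}{2 \left(-2\right)} + 108\right)^{2} = \left(\frac{1}{2} \left(- \frac{1}{2}\right) + 108\right)^{2} = \left(- \frac{1}{4} + 108\right)^{2} = \left(\frac{431}{4}\right)^{2} = \frac{185761}{16}$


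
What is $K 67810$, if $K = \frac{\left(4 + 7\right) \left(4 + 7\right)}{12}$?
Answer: $\frac{4102505}{6} \approx 6.8375 \cdot 10^{5}$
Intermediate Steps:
$K = \frac{121}{12}$ ($K = 11 \cdot 11 \cdot \frac{1}{12} = 121 \cdot \frac{1}{12} = \frac{121}{12} \approx 10.083$)
$K 67810 = \frac{121}{12} \cdot 67810 = \frac{4102505}{6}$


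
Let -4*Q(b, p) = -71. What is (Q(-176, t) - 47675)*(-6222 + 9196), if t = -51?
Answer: -283465323/2 ≈ -1.4173e+8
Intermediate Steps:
Q(b, p) = 71/4 (Q(b, p) = -¼*(-71) = 71/4)
(Q(-176, t) - 47675)*(-6222 + 9196) = (71/4 - 47675)*(-6222 + 9196) = -190629/4*2974 = -283465323/2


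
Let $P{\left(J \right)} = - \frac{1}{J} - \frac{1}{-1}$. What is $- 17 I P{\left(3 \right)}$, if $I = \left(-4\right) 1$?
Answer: $\frac{136}{3} \approx 45.333$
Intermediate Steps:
$I = -4$
$P{\left(J \right)} = 1 - \frac{1}{J}$ ($P{\left(J \right)} = - \frac{1}{J} - -1 = - \frac{1}{J} + 1 = 1 - \frac{1}{J}$)
$- 17 I P{\left(3 \right)} = \left(-17\right) \left(-4\right) \frac{-1 + 3}{3} = 68 \cdot \frac{1}{3} \cdot 2 = 68 \cdot \frac{2}{3} = \frac{136}{3}$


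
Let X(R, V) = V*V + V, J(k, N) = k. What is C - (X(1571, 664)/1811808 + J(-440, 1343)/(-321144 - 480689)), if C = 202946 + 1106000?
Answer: 237699222497902693/181595930508 ≈ 1.3089e+6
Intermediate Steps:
X(R, V) = V + V**2 (X(R, V) = V**2 + V = V + V**2)
C = 1308946
C - (X(1571, 664)/1811808 + J(-440, 1343)/(-321144 - 480689)) = 1308946 - ((664*(1 + 664))/1811808 - 440/(-321144 - 480689)) = 1308946 - ((664*665)*(1/1811808) - 440/(-801833)) = 1308946 - (441560*(1/1811808) - 440*(-1/801833)) = 1308946 - (55195/226476 + 440/801833) = 1308946 - 1*44356821875/181595930508 = 1308946 - 44356821875/181595930508 = 237699222497902693/181595930508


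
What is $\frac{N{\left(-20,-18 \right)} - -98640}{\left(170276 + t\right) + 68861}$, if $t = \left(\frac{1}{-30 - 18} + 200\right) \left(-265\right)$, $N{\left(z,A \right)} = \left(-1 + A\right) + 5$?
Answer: $\frac{4734048}{8934841} \approx 0.52984$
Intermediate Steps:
$N{\left(z,A \right)} = 4 + A$
$t = - \frac{2543735}{48}$ ($t = \left(\frac{1}{-48} + 200\right) \left(-265\right) = \left(- \frac{1}{48} + 200\right) \left(-265\right) = \frac{9599}{48} \left(-265\right) = - \frac{2543735}{48} \approx -52995.0$)
$\frac{N{\left(-20,-18 \right)} - -98640}{\left(170276 + t\right) + 68861} = \frac{\left(4 - 18\right) - -98640}{\left(170276 - \frac{2543735}{48}\right) + 68861} = \frac{-14 + 98640}{\frac{5629513}{48} + 68861} = \frac{98626}{\frac{8934841}{48}} = 98626 \cdot \frac{48}{8934841} = \frac{4734048}{8934841}$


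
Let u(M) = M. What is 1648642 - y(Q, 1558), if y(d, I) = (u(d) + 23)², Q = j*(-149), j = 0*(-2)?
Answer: 1648113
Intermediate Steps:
j = 0
Q = 0 (Q = 0*(-149) = 0)
y(d, I) = (23 + d)² (y(d, I) = (d + 23)² = (23 + d)²)
1648642 - y(Q, 1558) = 1648642 - (23 + 0)² = 1648642 - 1*23² = 1648642 - 1*529 = 1648642 - 529 = 1648113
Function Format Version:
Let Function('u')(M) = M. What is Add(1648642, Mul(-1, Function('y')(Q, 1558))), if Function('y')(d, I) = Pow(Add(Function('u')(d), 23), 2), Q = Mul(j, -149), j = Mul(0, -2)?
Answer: 1648113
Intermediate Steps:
j = 0
Q = 0 (Q = Mul(0, -149) = 0)
Function('y')(d, I) = Pow(Add(23, d), 2) (Function('y')(d, I) = Pow(Add(d, 23), 2) = Pow(Add(23, d), 2))
Add(1648642, Mul(-1, Function('y')(Q, 1558))) = Add(1648642, Mul(-1, Pow(Add(23, 0), 2))) = Add(1648642, Mul(-1, Pow(23, 2))) = Add(1648642, Mul(-1, 529)) = Add(1648642, -529) = 1648113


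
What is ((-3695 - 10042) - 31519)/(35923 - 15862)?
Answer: -45256/20061 ≈ -2.2559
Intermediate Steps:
((-3695 - 10042) - 31519)/(35923 - 15862) = (-13737 - 31519)/20061 = -45256*1/20061 = -45256/20061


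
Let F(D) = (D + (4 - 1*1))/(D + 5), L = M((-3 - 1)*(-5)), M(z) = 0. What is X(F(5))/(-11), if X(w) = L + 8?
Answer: -8/11 ≈ -0.72727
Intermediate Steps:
L = 0
F(D) = (3 + D)/(5 + D) (F(D) = (D + (4 - 1))/(5 + D) = (D + 3)/(5 + D) = (3 + D)/(5 + D))
X(w) = 8 (X(w) = 0 + 8 = 8)
X(F(5))/(-11) = 8/(-11) = 8*(-1/11) = -8/11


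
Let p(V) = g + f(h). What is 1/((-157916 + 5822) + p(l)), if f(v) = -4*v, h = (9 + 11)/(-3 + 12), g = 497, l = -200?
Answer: -9/1364453 ≈ -6.5960e-6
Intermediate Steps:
h = 20/9 ≈ 2.2222
p(V) = 4393/9 (p(V) = 497 - 4*20/9 = 497 - 80/9 = 4393/9)
1/((-157916 + 5822) + p(l)) = 1/((-157916 + 5822) + 4393/9) = 1/(-152094 + 4393/9) = 1/(-1364453/9) = -9/1364453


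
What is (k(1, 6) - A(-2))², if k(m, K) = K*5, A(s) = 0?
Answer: 900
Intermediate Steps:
k(m, K) = 5*K
(k(1, 6) - A(-2))² = (5*6 - 1*0)² = (30 + 0)² = 30² = 900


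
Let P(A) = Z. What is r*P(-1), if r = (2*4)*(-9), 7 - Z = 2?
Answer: -360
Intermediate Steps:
Z = 5 (Z = 7 - 1*2 = 7 - 2 = 5)
P(A) = 5
r = -72 (r = 8*(-9) = -72)
r*P(-1) = -72*5 = -360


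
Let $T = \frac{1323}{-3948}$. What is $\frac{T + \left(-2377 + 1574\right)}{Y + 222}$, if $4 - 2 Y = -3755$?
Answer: $- \frac{151027}{395082} \approx -0.38227$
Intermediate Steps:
$Y = \frac{3759}{2}$ ($Y = 2 - - \frac{3755}{2} = 2 + \frac{3755}{2} = \frac{3759}{2} \approx 1879.5$)
$T = - \frac{63}{188}$ ($T = 1323 \left(- \frac{1}{3948}\right) = - \frac{63}{188} \approx -0.33511$)
$\frac{T + \left(-2377 + 1574\right)}{Y + 222} = \frac{- \frac{63}{188} + \left(-2377 + 1574\right)}{\frac{3759}{2} + 222} = \frac{- \frac{63}{188} - 803}{\frac{4203}{2}} = \left(- \frac{151027}{188}\right) \frac{2}{4203} = - \frac{151027}{395082}$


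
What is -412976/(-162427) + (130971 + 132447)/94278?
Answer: 13620124469/2552215451 ≈ 5.3366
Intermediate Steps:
-412976/(-162427) + (130971 + 132447)/94278 = -412976*(-1/162427) + 263418*(1/94278) = 412976/162427 + 43903/15713 = 13620124469/2552215451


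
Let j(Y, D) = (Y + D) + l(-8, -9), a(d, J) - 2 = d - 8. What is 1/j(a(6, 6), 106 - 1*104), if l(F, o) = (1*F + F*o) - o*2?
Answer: 1/84 ≈ 0.011905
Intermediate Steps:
l(F, o) = F - 2*o + F*o (l(F, o) = (F + F*o) - 2*o = F - 2*o + F*o)
a(d, J) = -6 + d (a(d, J) = 2 + (d - 8) = 2 + (-8 + d) = -6 + d)
j(Y, D) = 82 + D + Y (j(Y, D) = (Y + D) + (-8 - 2*(-9) - 8*(-9)) = (D + Y) + (-8 + 18 + 72) = (D + Y) + 82 = 82 + D + Y)
1/j(a(6, 6), 106 - 1*104) = 1/(82 + (106 - 1*104) + (-6 + 6)) = 1/(82 + (106 - 104) + 0) = 1/(82 + 2 + 0) = 1/84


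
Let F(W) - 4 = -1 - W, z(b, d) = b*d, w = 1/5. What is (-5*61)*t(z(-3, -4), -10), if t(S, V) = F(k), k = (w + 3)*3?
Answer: 2013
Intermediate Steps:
w = ⅕ (w = 1*(⅕) = ⅕ ≈ 0.20000)
k = 48/5 (k = (⅕ + 3)*3 = (16/5)*3 = 48/5 ≈ 9.6000)
F(W) = 3 - W (F(W) = 4 + (-1 - W) = 3 - W)
t(S, V) = -33/5 (t(S, V) = 3 - 1*48/5 = 3 - 48/5 = -33/5)
(-5*61)*t(z(-3, -4), -10) = -5*61*(-33/5) = -305*(-33/5) = 2013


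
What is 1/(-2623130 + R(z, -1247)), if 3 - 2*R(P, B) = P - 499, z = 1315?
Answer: -2/5247073 ≈ -3.8116e-7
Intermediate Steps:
R(P, B) = 251 - P/2 (R(P, B) = 3/2 - (P - 499)/2 = 3/2 - (-499 + P)/2 = 3/2 + (499/2 - P/2) = 251 - P/2)
1/(-2623130 + R(z, -1247)) = 1/(-2623130 + (251 - ½*1315)) = 1/(-2623130 + (251 - 1315/2)) = 1/(-2623130 - 813/2) = 1/(-5247073/2) = -2/5247073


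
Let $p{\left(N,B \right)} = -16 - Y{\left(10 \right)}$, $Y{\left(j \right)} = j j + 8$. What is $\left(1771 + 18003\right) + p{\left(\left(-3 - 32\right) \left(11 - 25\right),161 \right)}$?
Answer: $19650$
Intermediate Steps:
$Y{\left(j \right)} = 8 + j^{2}$ ($Y{\left(j \right)} = j^{2} + 8 = 8 + j^{2}$)
$p{\left(N,B \right)} = -124$ ($p{\left(N,B \right)} = -16 - \left(8 + 10^{2}\right) = -16 - \left(8 + 100\right) = -16 - 108 = -124$)
$\left(1771 + 18003\right) + p{\left(\left(-3 - 32\right) \left(11 - 25\right),161 \right)} = \left(1771 + 18003\right) - 124 = 19774 - 124 = 19650$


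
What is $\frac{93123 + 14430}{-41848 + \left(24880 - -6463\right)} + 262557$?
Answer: $\frac{2758053732}{10505} \approx 2.6255 \cdot 10^{5}$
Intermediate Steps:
$\frac{93123 + 14430}{-41848 + \left(24880 - -6463\right)} + 262557 = \frac{107553}{-41848 + \left(24880 + 6463\right)} + 262557 = \frac{107553}{-41848 + 31343} + 262557 = \frac{107553}{-10505} + 262557 = 107553 \left(- \frac{1}{10505}\right) + 262557 = - \frac{107553}{10505} + 262557 = \frac{2758053732}{10505}$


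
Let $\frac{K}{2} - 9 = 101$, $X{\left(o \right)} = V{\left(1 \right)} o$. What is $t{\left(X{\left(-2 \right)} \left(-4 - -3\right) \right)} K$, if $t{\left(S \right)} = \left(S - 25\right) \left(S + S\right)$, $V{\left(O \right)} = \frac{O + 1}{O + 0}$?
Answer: $-36960$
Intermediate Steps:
$V{\left(O \right)} = \frac{1 + O}{O}$
$X{\left(o \right)} = 2 o$ ($X{\left(o \right)} = \frac{1 + 1}{1} o = 1 \cdot 2 o = 2 o$)
$K = 220$ ($K = 18 + 2 \cdot 101 = 18 + 202 = 220$)
$t{\left(S \right)} = 2 S \left(-25 + S\right)$ ($t{\left(S \right)} = \left(-25 + S\right) 2 S = 2 S \left(-25 + S\right)$)
$t{\left(X{\left(-2 \right)} \left(-4 - -3\right) \right)} K = 2 \cdot 2 \left(-2\right) \left(-4 - -3\right) \left(-25 + 2 \left(-2\right) \left(-4 - -3\right)\right) 220 = 2 \left(- 4 \left(-4 + 3\right)\right) \left(-25 - 4 \left(-4 + 3\right)\right) 220 = 2 \left(\left(-4\right) \left(-1\right)\right) \left(-25 - -4\right) 220 = 2 \cdot 4 \left(-25 + 4\right) 220 = 2 \cdot 4 \left(-21\right) 220 = \left(-168\right) 220 = -36960$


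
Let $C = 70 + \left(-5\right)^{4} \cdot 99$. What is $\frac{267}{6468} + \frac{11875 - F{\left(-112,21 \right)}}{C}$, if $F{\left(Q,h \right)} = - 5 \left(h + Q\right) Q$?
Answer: $\frac{28197073}{26710684} \approx 1.0556$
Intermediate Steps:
$F{\left(Q,h \right)} = Q \left(- 5 Q - 5 h\right)$ ($F{\left(Q,h \right)} = - 5 \left(Q + h\right) Q = \left(- 5 Q - 5 h\right) Q = Q \left(- 5 Q - 5 h\right)$)
$C = 61945$ ($C = 70 + 625 \cdot 99 = 70 + 61875 = 61945$)
$\frac{267}{6468} + \frac{11875 - F{\left(-112,21 \right)}}{C} = \frac{267}{6468} + \frac{11875 - \left(-5\right) \left(-112\right) \left(-112 + 21\right)}{61945} = 267 \cdot \frac{1}{6468} + \left(11875 - \left(-5\right) \left(-112\right) \left(-91\right)\right) \frac{1}{61945} = \frac{89}{2156} + \left(11875 - -50960\right) \frac{1}{61945} = \frac{89}{2156} + \left(11875 + 50960\right) \frac{1}{61945} = \frac{89}{2156} + 62835 \cdot \frac{1}{61945} = \frac{89}{2156} + \frac{12567}{12389} = \frac{28197073}{26710684}$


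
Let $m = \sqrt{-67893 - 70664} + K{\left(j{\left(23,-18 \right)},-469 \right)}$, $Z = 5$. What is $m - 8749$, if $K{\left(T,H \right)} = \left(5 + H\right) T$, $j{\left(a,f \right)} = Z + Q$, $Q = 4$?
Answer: $-12925 + i \sqrt{138557} \approx -12925.0 + 372.23 i$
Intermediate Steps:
$j{\left(a,f \right)} = 9$ ($j{\left(a,f \right)} = 5 + 4 = 9$)
$K{\left(T,H \right)} = T \left(5 + H\right)$
$m = -4176 + i \sqrt{138557}$ ($m = \sqrt{-67893 - 70664} + 9 \left(5 - 469\right) = \sqrt{-138557} + 9 \left(-464\right) = i \sqrt{138557} - 4176 = -4176 + i \sqrt{138557} \approx -4176.0 + 372.23 i$)
$m - 8749 = \left(-4176 + i \sqrt{138557}\right) - 8749 = -12925 + i \sqrt{138557}$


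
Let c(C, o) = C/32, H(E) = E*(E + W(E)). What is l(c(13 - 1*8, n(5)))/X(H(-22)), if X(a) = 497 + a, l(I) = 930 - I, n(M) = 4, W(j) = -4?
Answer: 29755/34208 ≈ 0.86983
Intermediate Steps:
H(E) = E*(-4 + E) (H(E) = E*(E - 4) = E*(-4 + E))
c(C, o) = C/32 (c(C, o) = C*(1/32) = C/32)
l(c(13 - 1*8, n(5)))/X(H(-22)) = (930 - (13 - 1*8)/32)/(497 - 22*(-4 - 22)) = (930 - (13 - 8)/32)/(497 - 22*(-26)) = (930 - 5/32)/(497 + 572) = (930 - 1*5/32)/1069 = (930 - 5/32)*(1/1069) = (29755/32)*(1/1069) = 29755/34208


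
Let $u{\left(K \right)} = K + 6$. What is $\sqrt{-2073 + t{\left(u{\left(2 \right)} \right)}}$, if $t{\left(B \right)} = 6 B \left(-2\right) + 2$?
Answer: $i \sqrt{2167} \approx 46.551 i$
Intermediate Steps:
$u{\left(K \right)} = 6 + K$
$t{\left(B \right)} = 2 - 12 B$ ($t{\left(B \right)} = - 12 B + 2 = 2 - 12 B$)
$\sqrt{-2073 + t{\left(u{\left(2 \right)} \right)}} = \sqrt{-2073 + \left(2 - 12 \left(6 + 2\right)\right)} = \sqrt{-2073 + \left(2 - 96\right)} = \sqrt{-2073 - 94} = \sqrt{-2167} = i \sqrt{2167}$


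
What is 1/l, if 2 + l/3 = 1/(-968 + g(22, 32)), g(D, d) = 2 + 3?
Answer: -321/1927 ≈ -0.16658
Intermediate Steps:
g(D, d) = 5
l = -1927/321 (l = -6 + 3/(-968 + 5) = -6 + 3/(-963) = -6 + 3*(-1/963) = -6 - 1/321 = -1927/321 ≈ -6.0031)
1/l = 1/(-1927/321) = -321/1927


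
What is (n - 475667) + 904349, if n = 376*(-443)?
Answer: 262114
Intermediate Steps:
n = -166568
(n - 475667) + 904349 = (-166568 - 475667) + 904349 = -642235 + 904349 = 262114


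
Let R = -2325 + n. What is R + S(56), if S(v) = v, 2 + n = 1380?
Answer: -891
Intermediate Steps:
n = 1378 (n = -2 + 1380 = 1378)
R = -947 (R = -2325 + 1378 = -947)
R + S(56) = -947 + 56 = -891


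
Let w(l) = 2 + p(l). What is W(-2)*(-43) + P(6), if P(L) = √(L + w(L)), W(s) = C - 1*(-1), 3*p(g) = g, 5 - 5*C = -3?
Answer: -559/5 + √10 ≈ -108.64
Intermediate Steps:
C = 8/5 (C = 1 - ⅕*(-3) = 1 + ⅗ = 8/5 ≈ 1.6000)
p(g) = g/3
w(l) = 2 + l/3
W(s) = 13/5 (W(s) = 8/5 - 1*(-1) = 8/5 + 1 = 13/5)
P(L) = √(2 + 4*L/3) (P(L) = √(L + (2 + L/3)) = √(2 + 4*L/3))
W(-2)*(-43) + P(6) = (13/5)*(-43) + √(18 + 12*6)/3 = -559/5 + √(18 + 72)/3 = -559/5 + √90/3 = -559/5 + (3*√10)/3 = -559/5 + √10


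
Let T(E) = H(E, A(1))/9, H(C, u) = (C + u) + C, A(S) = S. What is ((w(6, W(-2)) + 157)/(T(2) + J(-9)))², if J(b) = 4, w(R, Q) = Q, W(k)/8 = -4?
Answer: 1265625/1681 ≈ 752.90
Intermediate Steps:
W(k) = -32 (W(k) = 8*(-4) = -32)
H(C, u) = u + 2*C
T(E) = ⅑ + 2*E/9 (T(E) = (1 + 2*E)/9 = (1 + 2*E)*(⅑) = ⅑ + 2*E/9)
((w(6, W(-2)) + 157)/(T(2) + J(-9)))² = ((-32 + 157)/((⅑ + (2/9)*2) + 4))² = (125/((⅑ + 4/9) + 4))² = (125/(5/9 + 4))² = (125/(41/9))² = (125*(9/41))² = (1125/41)² = 1265625/1681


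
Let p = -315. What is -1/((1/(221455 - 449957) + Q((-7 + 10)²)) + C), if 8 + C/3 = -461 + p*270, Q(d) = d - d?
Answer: 228502/58623787615 ≈ 3.8978e-6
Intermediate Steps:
Q(d) = 0
C = -256557 (C = -24 + 3*(-461 - 315*270) = -24 + 3*(-461 - 85050) = -24 + 3*(-85511) = -24 - 256533 = -256557)
-1/((1/(221455 - 449957) + Q((-7 + 10)²)) + C) = -1/((1/(221455 - 449957) + 0) - 256557) = -1/((1/(-228502) + 0) - 256557) = -1/((-1/228502 + 0) - 256557) = -1/(-1/228502 - 256557) = -1/(-58623787615/228502) = -1*(-228502/58623787615) = 228502/58623787615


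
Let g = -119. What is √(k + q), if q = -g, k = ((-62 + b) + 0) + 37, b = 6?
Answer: 10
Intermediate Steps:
k = -19 (k = ((-62 + 6) + 0) + 37 = (-56 + 0) + 37 = -56 + 37 = -19)
q = 119 (q = -1*(-119) = 119)
√(k + q) = √(-19 + 119) = √100 = 10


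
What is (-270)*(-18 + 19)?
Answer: -270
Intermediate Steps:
(-270)*(-18 + 19) = -45*6*1 = -270*1 = -270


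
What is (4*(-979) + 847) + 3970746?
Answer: 3967677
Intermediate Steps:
(4*(-979) + 847) + 3970746 = (-3916 + 847) + 3970746 = -3069 + 3970746 = 3967677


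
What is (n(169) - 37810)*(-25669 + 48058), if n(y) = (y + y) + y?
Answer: -835176867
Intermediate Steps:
n(y) = 3*y (n(y) = 2*y + y = 3*y)
(n(169) - 37810)*(-25669 + 48058) = (3*169 - 37810)*(-25669 + 48058) = (507 - 37810)*22389 = -37303*22389 = -835176867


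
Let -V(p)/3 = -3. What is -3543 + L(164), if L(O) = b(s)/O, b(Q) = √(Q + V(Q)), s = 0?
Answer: -581049/164 ≈ -3543.0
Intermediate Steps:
V(p) = 9 (V(p) = -3*(-3) = 9)
b(Q) = √(9 + Q) (b(Q) = √(Q + 9) = √(9 + Q))
L(O) = 3/O (L(O) = √(9 + 0)/O = √9/O = 3/O)
-3543 + L(164) = -3543 + 3/164 = -581049/164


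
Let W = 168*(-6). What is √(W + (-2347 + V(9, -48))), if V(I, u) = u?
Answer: I*√3403 ≈ 58.335*I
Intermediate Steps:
W = -1008
√(W + (-2347 + V(9, -48))) = √(-1008 + (-2347 - 48)) = √(-1008 - 2395) = √(-3403) = I*√3403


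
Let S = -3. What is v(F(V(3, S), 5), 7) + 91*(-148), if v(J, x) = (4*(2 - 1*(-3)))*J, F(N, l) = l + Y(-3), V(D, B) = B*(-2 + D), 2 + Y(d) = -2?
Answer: -13448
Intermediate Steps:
Y(d) = -4 (Y(d) = -2 - 2 = -4)
F(N, l) = -4 + l (F(N, l) = l - 4 = -4 + l)
v(J, x) = 20*J (v(J, x) = (4*(2 + 3))*J = (4*5)*J = 20*J)
v(F(V(3, S), 5), 7) + 91*(-148) = 20*(-4 + 5) + 91*(-148) = 20*1 - 13468 = 20 - 13468 = -13448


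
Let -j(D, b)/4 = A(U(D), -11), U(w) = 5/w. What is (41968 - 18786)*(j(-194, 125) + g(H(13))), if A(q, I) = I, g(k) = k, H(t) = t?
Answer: 1321374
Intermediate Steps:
j(D, b) = 44 (j(D, b) = -4*(-11) = 44)
(41968 - 18786)*(j(-194, 125) + g(H(13))) = (41968 - 18786)*(44 + 13) = 23182*57 = 1321374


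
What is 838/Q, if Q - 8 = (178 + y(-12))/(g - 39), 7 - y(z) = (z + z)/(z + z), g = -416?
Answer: 190645/1728 ≈ 110.33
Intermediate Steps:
y(z) = 6 (y(z) = 7 - (z + z)/(z + z) = 7 - 2*z/(2*z) = 7 - 2*z*1/(2*z) = 7 - 1*1 = 7 - 1 = 6)
Q = 3456/455 (Q = 8 + (178 + 6)/(-416 - 39) = 8 + 184/(-455) = 8 + 184*(-1/455) = 8 - 184/455 = 3456/455 ≈ 7.5956)
838/Q = 838/(3456/455) = 838*(455/3456) = 190645/1728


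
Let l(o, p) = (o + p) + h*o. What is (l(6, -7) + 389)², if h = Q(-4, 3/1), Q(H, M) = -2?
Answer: 141376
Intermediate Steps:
h = -2
l(o, p) = p - o (l(o, p) = (o + p) - 2*o = p - o)
(l(6, -7) + 389)² = ((-7 - 1*6) + 389)² = ((-7 - 6) + 389)² = (-13 + 389)² = 376² = 141376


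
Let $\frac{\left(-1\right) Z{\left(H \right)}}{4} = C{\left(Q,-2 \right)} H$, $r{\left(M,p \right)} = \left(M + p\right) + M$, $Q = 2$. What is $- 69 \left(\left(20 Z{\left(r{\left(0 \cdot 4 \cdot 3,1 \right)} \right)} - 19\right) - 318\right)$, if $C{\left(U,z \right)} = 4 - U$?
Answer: $34293$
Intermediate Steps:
$r{\left(M,p \right)} = p + 2 M$
$Z{\left(H \right)} = - 8 H$ ($Z{\left(H \right)} = - 4 \left(4 - 2\right) H = - 4 \cdot 2 H = - 8 H$)
$- 69 \left(\left(20 Z{\left(r{\left(0 \cdot 4 \cdot 3,1 \right)} \right)} - 19\right) - 318\right) = - 69 \left(\left(20 \left(- 8 \left(1 + 2 \cdot 0 \cdot 4 \cdot 3\right)\right) - 19\right) - 318\right) = - 69 \left(\left(20 \left(- 8 \left(1 + 2 \cdot 0 \cdot 3\right)\right) - 19\right) - 318\right) = - 69 \left(\left(20 \left(- 8 \left(1 + 2 \cdot 0\right)\right) - 19\right) - 318\right) = - 69 \left(\left(20 \left(- 8 \left(1 + 0\right)\right) - 19\right) - 318\right) = - 69 \left(\left(20 \left(\left(-8\right) 1\right) - 19\right) - 318\right) = - 69 \left(\left(20 \left(-8\right) - 19\right) - 318\right) = - 69 \left(\left(-160 - 19\right) - 318\right) = - 69 \left(-179 - 318\right) = \left(-69\right) \left(-497\right) = 34293$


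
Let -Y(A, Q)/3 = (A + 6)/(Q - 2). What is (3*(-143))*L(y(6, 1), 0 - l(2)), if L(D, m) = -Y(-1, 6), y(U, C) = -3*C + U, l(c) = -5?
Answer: -6435/4 ≈ -1608.8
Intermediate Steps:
Y(A, Q) = -3*(6 + A)/(-2 + Q) (Y(A, Q) = -3*(A + 6)/(Q - 2) = -3*(6 + A)/(-2 + Q))
y(U, C) = U - 3*C
L(D, m) = 15/4 (L(D, m) = -3*(-6 - 1*(-1))/(-2 + 6) = -3*(-6 + 1)/4 = -3*(-5)/4 = -1*(-15/4) = 15/4)
(3*(-143))*L(y(6, 1), 0 - l(2)) = (3*(-143))*(15/4) = -429*15/4 = -6435/4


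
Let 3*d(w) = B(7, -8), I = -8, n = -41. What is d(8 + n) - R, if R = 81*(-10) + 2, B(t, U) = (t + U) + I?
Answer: 805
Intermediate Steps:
B(t, U) = -8 + U + t (B(t, U) = (t + U) - 8 = (U + t) - 8 = -8 + U + t)
R = -808 (R = -810 + 2 = -808)
d(w) = -3 (d(w) = (-8 - 8 + 7)/3 = (1/3)*(-9) = -3)
d(8 + n) - R = -3 - 1*(-808) = -3 + 808 = 805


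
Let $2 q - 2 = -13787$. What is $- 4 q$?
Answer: $27570$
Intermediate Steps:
$q = - \frac{13785}{2}$ ($q = 1 + \frac{1}{2} \left(-13787\right) = 1 - \frac{13787}{2} = - \frac{13785}{2} \approx -6892.5$)
$- 4 q = \left(-4\right) \left(- \frac{13785}{2}\right) = 27570$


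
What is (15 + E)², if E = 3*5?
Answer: 900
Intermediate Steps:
E = 15
(15 + E)² = (15 + 15)² = 30² = 900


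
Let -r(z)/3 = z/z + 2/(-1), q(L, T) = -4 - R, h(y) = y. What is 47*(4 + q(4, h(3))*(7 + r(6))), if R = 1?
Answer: -2162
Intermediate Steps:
q(L, T) = -5 (q(L, T) = -4 - 1*1 = -4 - 1 = -5)
r(z) = 3 (r(z) = -3*(z/z + 2/(-1)) = -3*(1 + 2*(-1)) = -3*(1 - 2) = -3*(-1) = 3)
47*(4 + q(4, h(3))*(7 + r(6))) = 47*(4 - 5*(7 + 3)) = 47*(4 - 5*10) = 47*(4 - 50) = 47*(-46) = -2162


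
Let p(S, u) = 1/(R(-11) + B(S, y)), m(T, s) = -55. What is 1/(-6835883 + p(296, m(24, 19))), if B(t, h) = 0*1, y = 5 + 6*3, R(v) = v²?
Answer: -121/827141842 ≈ -1.4629e-7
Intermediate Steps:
y = 23 (y = 5 + 18 = 23)
B(t, h) = 0
p(S, u) = 1/121 (p(S, u) = 1/((-11)² + 0) = 1/(121 + 0) = 1/121)
1/(-6835883 + p(296, m(24, 19))) = 1/(-6835883 + 1/121) = 1/(-827141842/121) = -121/827141842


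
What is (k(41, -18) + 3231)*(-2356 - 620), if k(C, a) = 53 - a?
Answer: -9826752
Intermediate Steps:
(k(41, -18) + 3231)*(-2356 - 620) = ((53 - 1*(-18)) + 3231)*(-2356 - 620) = ((53 + 18) + 3231)*(-2976) = (71 + 3231)*(-2976) = 3302*(-2976) = -9826752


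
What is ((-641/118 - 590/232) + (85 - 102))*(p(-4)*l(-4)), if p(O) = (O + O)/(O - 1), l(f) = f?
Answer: 1367448/8555 ≈ 159.84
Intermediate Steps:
p(O) = 2*O/(-1 + O) (p(O) = (2*O)/(-1 + O) = 2*O/(-1 + O))
((-641/118 - 590/232) + (85 - 102))*(p(-4)*l(-4)) = ((-641/118 - 590/232) + (85 - 102))*((2*(-4)/(-1 - 4))*(-4)) = ((-641*1/118 - 590*1/232) - 17)*((2*(-4)/(-5))*(-4)) = ((-641/118 - 295/116) - 17)*((2*(-4)*(-⅕))*(-4)) = (-54583/6844 - 17)*((8/5)*(-4)) = -170931/6844*(-32/5) = 1367448/8555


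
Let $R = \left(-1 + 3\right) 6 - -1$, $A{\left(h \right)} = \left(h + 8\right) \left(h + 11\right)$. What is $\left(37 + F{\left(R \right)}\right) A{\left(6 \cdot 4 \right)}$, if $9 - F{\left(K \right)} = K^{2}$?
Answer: $-137760$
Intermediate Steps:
$A{\left(h \right)} = \left(8 + h\right) \left(11 + h\right)$
$R = 13$ ($R = 2 \cdot 6 + 1 = 12 + 1 = 13$)
$F{\left(K \right)} = 9 - K^{2}$
$\left(37 + F{\left(R \right)}\right) A{\left(6 \cdot 4 \right)} = \left(37 + \left(9 - 13^{2}\right)\right) \left(88 + \left(6 \cdot 4\right)^{2} + 19 \cdot 6 \cdot 4\right) = \left(37 + \left(9 - 169\right)\right) \left(88 + 24^{2} + 19 \cdot 24\right) = \left(37 + \left(9 - 169\right)\right) \left(88 + 576 + 456\right) = \left(37 - 160\right) 1120 = \left(-123\right) 1120 = -137760$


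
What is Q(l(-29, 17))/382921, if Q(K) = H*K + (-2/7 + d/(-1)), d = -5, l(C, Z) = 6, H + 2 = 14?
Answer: 537/2680447 ≈ 0.00020034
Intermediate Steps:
H = 12 (H = -2 + 14 = 12)
Q(K) = 33/7 + 12*K (Q(K) = 12*K + (-2/7 - 5/(-1)) = 12*K + (-2*1/7 - 5*(-1)) = 12*K + (-2/7 + 5) = 12*K + 33/7 = 33/7 + 12*K)
Q(l(-29, 17))/382921 = (33/7 + 12*6)/382921 = (33/7 + 72)*(1/382921) = (537/7)*(1/382921) = 537/2680447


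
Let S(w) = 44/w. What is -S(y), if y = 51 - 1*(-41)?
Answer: -11/23 ≈ -0.47826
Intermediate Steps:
y = 92 (y = 51 + 41 = 92)
-S(y) = -44/92 = -1*11/23 = -11/23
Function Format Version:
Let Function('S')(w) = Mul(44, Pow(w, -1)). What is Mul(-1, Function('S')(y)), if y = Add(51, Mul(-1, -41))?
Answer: Rational(-11, 23) ≈ -0.47826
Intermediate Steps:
y = 92 (y = Add(51, 41) = 92)
Mul(-1, Function('S')(y)) = Mul(-1, Mul(44, Pow(92, -1))) = Mul(-1, Mul(44, Rational(1, 92))) = Mul(-1, Rational(11, 23)) = Rational(-11, 23)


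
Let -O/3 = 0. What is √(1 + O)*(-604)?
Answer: -604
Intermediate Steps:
O = 0 (O = -3*0 = 0)
√(1 + O)*(-604) = √(1 + 0)*(-604) = √1*(-604) = 1*(-604) = -604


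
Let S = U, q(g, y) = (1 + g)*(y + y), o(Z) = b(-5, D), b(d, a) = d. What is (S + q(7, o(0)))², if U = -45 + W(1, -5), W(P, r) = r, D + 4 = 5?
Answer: 16900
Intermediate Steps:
D = 1 (D = -4 + 5 = 1)
U = -50 (U = -45 - 5 = -50)
o(Z) = -5
q(g, y) = 2*y*(1 + g) (q(g, y) = (1 + g)*(2*y) = 2*y*(1 + g))
S = -50
(S + q(7, o(0)))² = (-50 + 2*(-5)*(1 + 7))² = (-50 + 2*(-5)*8)² = (-50 - 80)² = (-130)² = 16900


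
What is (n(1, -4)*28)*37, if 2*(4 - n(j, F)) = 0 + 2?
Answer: 3108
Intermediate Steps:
n(j, F) = 3 (n(j, F) = 4 - (0 + 2)/2 = 4 - ½*2 = 4 - 1 = 3)
(n(1, -4)*28)*37 = (3*28)*37 = 84*37 = 3108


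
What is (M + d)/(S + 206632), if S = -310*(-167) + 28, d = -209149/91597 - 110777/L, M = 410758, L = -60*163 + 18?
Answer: 367295550663143/231080330875020 ≈ 1.5895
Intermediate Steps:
L = -9762 (L = -9780 + 18 = -9762)
d = 8105128331/894169914 (d = -209149/91597 - 110777/(-9762) = -209149*1/91597 - 110777*(-1/9762) = -209149/91597 + 110777/9762 = 8105128331/894169914 ≈ 9.0644)
S = 51798 (S = 51770 + 28 = 51798)
(M + d)/(S + 206632) = (410758 + 8105128331/894169914)/(51798 + 206632) = (367295550663143/894169914)/258430 = (367295550663143/894169914)*(1/258430) = 367295550663143/231080330875020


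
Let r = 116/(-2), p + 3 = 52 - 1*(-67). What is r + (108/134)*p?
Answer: 2378/67 ≈ 35.493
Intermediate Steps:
p = 116 (p = -3 + (52 - 1*(-67)) = -3 + (52 + 67) = -3 + 119 = 116)
r = -58 (r = 116*(-½) = -58)
r + (108/134)*p = -58 + (108/134)*116 = -58 + (108*(1/134))*116 = -58 + (54/67)*116 = -58 + 6264/67 = 2378/67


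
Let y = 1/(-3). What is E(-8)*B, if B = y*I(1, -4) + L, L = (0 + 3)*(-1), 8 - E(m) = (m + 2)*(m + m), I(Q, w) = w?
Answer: 440/3 ≈ 146.67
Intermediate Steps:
y = -⅓ ≈ -0.33333
E(m) = 8 - 2*m*(2 + m) (E(m) = 8 - (m + 2)*(m + m) = 8 - (2 + m)*2*m = 8 - 2*m*(2 + m))
L = -3 (L = 3*(-1) = -3)
B = -5/3 (B = -⅓*(-4) - 3 = 4/3 - 3 = -5/3 ≈ -1.6667)
E(-8)*B = (8 - 4*(-8) - 2*(-8)²)*(-5/3) = (8 + 32 - 2*64)*(-5/3) = (8 + 32 - 128)*(-5/3) = -88*(-5/3) = 440/3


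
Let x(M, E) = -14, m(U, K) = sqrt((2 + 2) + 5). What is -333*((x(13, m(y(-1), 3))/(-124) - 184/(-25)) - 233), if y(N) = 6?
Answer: 116405811/1550 ≈ 75101.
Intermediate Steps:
m(U, K) = 3 (m(U, K) = sqrt(4 + 5) = sqrt(9) = 3)
-333*((x(13, m(y(-1), 3))/(-124) - 184/(-25)) - 233) = -333*((-14/(-124) - 184/(-25)) - 233) = -333*((-14*(-1/124) - 184*(-1/25)) - 233) = -333*((7/62 + 184/25) - 233) = -333*(11583/1550 - 233) = -333*(-349567/1550) = 116405811/1550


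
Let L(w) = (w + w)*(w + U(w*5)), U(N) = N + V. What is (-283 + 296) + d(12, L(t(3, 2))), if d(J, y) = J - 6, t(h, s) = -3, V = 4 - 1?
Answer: 19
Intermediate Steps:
V = 3
U(N) = 3 + N (U(N) = N + 3 = 3 + N)
L(w) = 2*w*(3 + 6*w) (L(w) = (w + w)*(w + (3 + w*5)) = (2*w)*(w + (3 + 5*w)) = (2*w)*(3 + 6*w) = 2*w*(3 + 6*w))
d(J, y) = -6 + J
(-283 + 296) + d(12, L(t(3, 2))) = (-283 + 296) + (-6 + 12) = 13 + 6 = 19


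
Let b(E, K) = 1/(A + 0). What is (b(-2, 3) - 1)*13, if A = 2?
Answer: -13/2 ≈ -6.5000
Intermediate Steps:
b(E, K) = ½ (b(E, K) = 1/(2 + 0) = 1/2 = ½)
(b(-2, 3) - 1)*13 = (½ - 1)*13 = -½*13 = -13/2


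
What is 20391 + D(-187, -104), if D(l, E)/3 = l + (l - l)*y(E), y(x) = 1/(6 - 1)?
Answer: 19830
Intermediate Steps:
y(x) = ⅕ (y(x) = 1/5 = ⅕)
D(l, E) = 3*l (D(l, E) = 3*(l + (l - l)*(⅕)) = 3*(l + 0*(⅕)) = 3*(l + 0) = 3*l)
20391 + D(-187, -104) = 20391 + 3*(-187) = 20391 - 561 = 19830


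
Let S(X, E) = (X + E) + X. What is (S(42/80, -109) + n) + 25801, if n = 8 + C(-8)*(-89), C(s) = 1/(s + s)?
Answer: 2056529/80 ≈ 25707.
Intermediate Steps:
C(s) = 1/(2*s)
S(X, E) = E + 2*X (S(X, E) = (E + X) + X = E + 2*X)
n = 217/16 (n = 8 + ((½)/(-8))*(-89) = 8 + ((½)*(-⅛))*(-89) = 8 - 1/16*(-89) = 8 + 89/16 = 217/16 ≈ 13.563)
(S(42/80, -109) + n) + 25801 = ((-109 + 2*(42/80)) + 217/16) + 25801 = ((-109 + 2*(42*(1/80))) + 217/16) + 25801 = ((-109 + 2*(21/40)) + 217/16) + 25801 = ((-109 + 21/20) + 217/16) + 25801 = (-2159/20 + 217/16) + 25801 = -7551/80 + 25801 = 2056529/80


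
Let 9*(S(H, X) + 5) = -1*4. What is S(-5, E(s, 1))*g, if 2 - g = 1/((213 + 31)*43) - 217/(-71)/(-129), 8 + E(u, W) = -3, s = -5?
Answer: -221594023/20113164 ≈ -11.017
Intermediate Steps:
E(u, W) = -11 (E(u, W) = -8 - 3 = -11)
S(H, X) = -49/9 (S(H, X) = -5 + (-1*4)/9 = -5 + (⅑)*(-4) = -5 - 4/9 = -49/9)
g = 4522327/2234796 (g = 2 - (1/((213 + 31)*43) - 217/(-71)/(-129)) = 2 - ((1/43)/244 - 217*(-1/71)*(-1/129)) = 2 - ((1/244)*(1/43) + (217/71)*(-1/129)) = 2 - (1/10492 - 217/9159) = 2 - 1*(-52735/2234796) = 2 + 52735/2234796 = 4522327/2234796 ≈ 2.0236)
S(-5, E(s, 1))*g = -49/9*4522327/2234796 = -221594023/20113164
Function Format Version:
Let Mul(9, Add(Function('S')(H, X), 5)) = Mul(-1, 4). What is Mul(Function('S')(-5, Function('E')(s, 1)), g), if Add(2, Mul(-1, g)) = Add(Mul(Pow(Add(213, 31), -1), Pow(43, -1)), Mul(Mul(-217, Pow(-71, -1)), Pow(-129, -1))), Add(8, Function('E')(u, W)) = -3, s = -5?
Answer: Rational(-221594023, 20113164) ≈ -11.017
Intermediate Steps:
Function('E')(u, W) = -11 (Function('E')(u, W) = Add(-8, -3) = -11)
Function('S')(H, X) = Rational(-49, 9) (Function('S')(H, X) = Add(-5, Mul(Rational(1, 9), Mul(-1, 4))) = Add(-5, Mul(Rational(1, 9), -4)) = Add(-5, Rational(-4, 9)) = Rational(-49, 9))
g = Rational(4522327, 2234796) (g = Add(2, Mul(-1, Add(Mul(Pow(Add(213, 31), -1), Pow(43, -1)), Mul(Mul(-217, Pow(-71, -1)), Pow(-129, -1))))) = Add(2, Mul(-1, Add(Mul(Pow(244, -1), Rational(1, 43)), Mul(Mul(-217, Rational(-1, 71)), Rational(-1, 129))))) = Add(2, Mul(-1, Add(Mul(Rational(1, 244), Rational(1, 43)), Mul(Rational(217, 71), Rational(-1, 129))))) = Add(2, Mul(-1, Add(Rational(1, 10492), Rational(-217, 9159)))) = Add(2, Mul(-1, Rational(-52735, 2234796))) = Add(2, Rational(52735, 2234796)) = Rational(4522327, 2234796) ≈ 2.0236)
Mul(Function('S')(-5, Function('E')(s, 1)), g) = Mul(Rational(-49, 9), Rational(4522327, 2234796)) = Rational(-221594023, 20113164)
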